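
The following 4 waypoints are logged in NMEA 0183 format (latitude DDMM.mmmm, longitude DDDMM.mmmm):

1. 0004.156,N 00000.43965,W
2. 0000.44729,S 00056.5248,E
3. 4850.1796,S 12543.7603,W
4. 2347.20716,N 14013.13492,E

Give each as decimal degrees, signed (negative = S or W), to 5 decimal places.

Point 1:
  φ: degrees = first 2 digits = 0, minutes = 4.156; 0 + 4.156/60 = 0.069267
  N → positive
  Lon: split at 3 digits → 000° and 0.43965′; 0 + 0.43965/60 = 0.007328
  W → negative
Point 2:
  Latitude: split at 2 digits → 00° and 0.44729′; 0 + 0.44729/60 = 0.007455
  S → negative
  Longitude: degrees = first 3 digits = 0, minutes = 56.5248; 0 + 56.5248/60 = 0.942080
  E → positive
Point 3:
  Latitude: split at 2 digits → 48° and 50.1796′; 48 + 50.1796/60 = 48.836327
  S ⇒ negate
  λ: split at 3 digits → 125° and 43.7603′; 125 + 43.7603/60 = 125.729338
  W ⇒ negate
Point 4:
  φ: degrees = first 2 digits = 23, minutes = 47.20716; 23 + 47.20716/60 = 23.786786
  N → positive
  Lon: split at 3 digits → 140° and 13.13492′; 140 + 13.13492/60 = 140.218915
  E ⇒ keep positive

1. 0.06927, -0.00733
2. -0.00745, 0.94208
3. -48.83633, -125.72934
4. 23.78679, 140.21892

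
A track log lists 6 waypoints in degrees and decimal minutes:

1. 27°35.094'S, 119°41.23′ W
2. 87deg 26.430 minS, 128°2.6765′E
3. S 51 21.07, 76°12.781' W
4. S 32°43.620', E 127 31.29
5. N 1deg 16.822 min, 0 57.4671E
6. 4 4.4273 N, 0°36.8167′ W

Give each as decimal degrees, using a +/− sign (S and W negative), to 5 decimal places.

Point 1:
  φ: 35.094′ = 0.584900°; total 27.584900
  hemisphere S, so the sign is −
  Longitude: 41.23′ = 0.687167°; total 119.687167
  W ⇒ negate
Point 2:
  φ: 87 + 26.43/60 = 87.440500
  S → negative
  Lon: 2.6765′ = 0.044608°; total 128.044608
  E → positive
Point 3:
  φ: 51 + 21.07/60 = 51.351167
  S ⇒ negate
  Lon: 12.781′ = 0.213017°; total 76.213017
  W ⇒ negate
Point 4:
  φ: 32 + 43.62/60 = 32.727000
  hemisphere S, so the sign is −
  Longitude: 127 + 31.29/60 = 127.521500
  E → positive
Point 5:
  φ: 16.822′ = 0.280367°; total 1.280367
  N → positive
  Lon: 0 + 57.4671/60 = 0.957785
  E ⇒ keep positive
Point 6:
  Latitude: 4 + 4.4273/60 = 4.073788
  N → positive
  Lon: 0 + 36.8167/60 = 0.613612
  W ⇒ negate

1. -27.58490, -119.68717
2. -87.44050, 128.04461
3. -51.35117, -76.21302
4. -32.72700, 127.52150
5. 1.28037, 0.95779
6. 4.07379, -0.61361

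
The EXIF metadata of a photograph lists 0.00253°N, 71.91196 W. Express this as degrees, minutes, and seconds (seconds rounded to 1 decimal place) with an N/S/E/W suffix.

Lat: 0.002530 × 60 = 0.15180′ → 0′, remainder × 60 = 9.108″
λ: whole degrees 71; 54.71760′ → 54′ and 43.056″

0°00′9.1″ N, 71°54′43.1″ W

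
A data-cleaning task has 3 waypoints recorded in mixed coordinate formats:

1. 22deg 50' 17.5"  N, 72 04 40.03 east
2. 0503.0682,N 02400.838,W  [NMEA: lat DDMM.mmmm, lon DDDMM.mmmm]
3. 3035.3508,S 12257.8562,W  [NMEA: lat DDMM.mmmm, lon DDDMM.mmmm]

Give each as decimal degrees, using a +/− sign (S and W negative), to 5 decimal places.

Point 1:
  φ: 50′ + 17.5″ = 50.29167′; 22 + 50.29167/60 = 22.838194
  N → positive
  λ: 72 + 4/60 + 40.03/3600 = 72.077786
  E ⇒ keep positive
Point 2:
  Latitude: degrees = first 2 digits = 5, minutes = 3.0682; 5 + 3.0682/60 = 5.051137
  N → positive
  Longitude: degrees = first 3 digits = 24, minutes = 0.838; 24 + 0.838/60 = 24.013967
  hemisphere W, so the sign is −
Point 3:
  Lat: split at 2 digits → 30° and 35.3508′; 30 + 35.3508/60 = 30.589180
  S → negative
  Lon: split at 3 digits → 122° and 57.8562′; 122 + 57.8562/60 = 122.964270
  hemisphere W, so the sign is −

1. 22.83819, 72.07779
2. 5.05114, -24.01397
3. -30.58918, -122.96427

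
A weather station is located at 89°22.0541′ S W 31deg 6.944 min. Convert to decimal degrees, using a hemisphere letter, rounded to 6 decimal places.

89.367568° S, 31.115733° W

Latitude: 89 + 22.0541/60 = 89.3675683
Longitude: 6.944′ = 0.115733°; total 31.1157333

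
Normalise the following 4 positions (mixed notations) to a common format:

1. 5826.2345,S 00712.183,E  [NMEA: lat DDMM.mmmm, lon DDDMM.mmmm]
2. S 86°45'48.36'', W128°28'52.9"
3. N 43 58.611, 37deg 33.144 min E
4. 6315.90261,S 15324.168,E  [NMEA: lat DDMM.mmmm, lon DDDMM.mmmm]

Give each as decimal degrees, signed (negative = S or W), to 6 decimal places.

Point 1:
  Latitude: degrees = first 2 digits = 58, minutes = 26.2345; 58 + 26.2345/60 = 58.4372417
  S → negative
  Lon: split at 3 digits → 007° and 12.183′; 7 + 12.183/60 = 7.2030500
  E ⇒ keep positive
Point 2:
  φ: 45′ + 48.36″ = 45.80600′; 86 + 45.80600/60 = 86.7634333
  hemisphere S, so the sign is −
  λ: 128° + 28/60 + 52.9/3600 = 128 + 0.466667 + 0.014694 = 128.4813611
  W → negative
Point 3:
  Lat: 43 + 58.611/60 = 43.9768500
  N → positive
  Lon: 33.144′ = 0.552400°; total 37.5524000
  E → positive
Point 4:
  Lat: split at 2 digits → 63° and 15.90261′; 63 + 15.90261/60 = 63.2650435
  S → negative
  Longitude: split at 3 digits → 153° and 24.168′; 153 + 24.168/60 = 153.4028000
  E ⇒ keep positive

1. -58.437242, 7.203050
2. -86.763433, -128.481361
3. 43.976850, 37.552400
4. -63.265044, 153.402800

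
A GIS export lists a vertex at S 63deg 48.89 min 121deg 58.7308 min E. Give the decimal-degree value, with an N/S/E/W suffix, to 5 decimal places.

Lat: 48.89′ = 0.814833°; total 63.814833
Longitude: 58.7308′ = 0.978847°; total 121.978847

63.81483° S, 121.97885° E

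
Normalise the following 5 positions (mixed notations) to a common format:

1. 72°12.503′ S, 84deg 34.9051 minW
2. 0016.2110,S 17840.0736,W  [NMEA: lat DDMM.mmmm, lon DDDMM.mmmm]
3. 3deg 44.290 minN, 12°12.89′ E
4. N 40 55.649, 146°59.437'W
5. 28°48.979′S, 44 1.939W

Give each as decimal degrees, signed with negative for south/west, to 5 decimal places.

Point 1:
  Lat: 12.503′ = 0.208383°; total 72.208383
  hemisphere S, so the sign is −
  Lon: 84 + 34.9051/60 = 84.581752
  hemisphere W, so the sign is −
Point 2:
  φ: degrees = first 2 digits = 0, minutes = 16.211; 0 + 16.211/60 = 0.270183
  S ⇒ negate
  Longitude: split at 3 digits → 178° and 40.0736′; 178 + 40.0736/60 = 178.667893
  W ⇒ negate
Point 3:
  Latitude: 3 + 44.29/60 = 3.738167
  N ⇒ keep positive
  Lon: 12.89′ = 0.214833°; total 12.214833
  E ⇒ keep positive
Point 4:
  φ: 40 + 55.649/60 = 40.927483
  N ⇒ keep positive
  Longitude: 59.437′ = 0.990617°; total 146.990617
  W → negative
Point 5:
  Lat: 28 + 48.979/60 = 28.816317
  hemisphere S, so the sign is −
  Longitude: 44 + 1.939/60 = 44.032317
  W ⇒ negate

1. -72.20838, -84.58175
2. -0.27018, -178.66789
3. 3.73817, 12.21483
4. 40.92748, -146.99062
5. -28.81632, -44.03232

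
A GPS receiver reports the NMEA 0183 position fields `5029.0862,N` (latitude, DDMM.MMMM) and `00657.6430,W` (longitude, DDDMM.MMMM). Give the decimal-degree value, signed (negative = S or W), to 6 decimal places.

50.484770, -6.960717

φ: degrees = first 2 digits = 50, minutes = 29.0862; 50 + 29.0862/60 = 50.4847700
N ⇒ keep positive
Longitude: degrees = first 3 digits = 6, minutes = 57.643; 6 + 57.643/60 = 6.9607167
hemisphere W, so the sign is −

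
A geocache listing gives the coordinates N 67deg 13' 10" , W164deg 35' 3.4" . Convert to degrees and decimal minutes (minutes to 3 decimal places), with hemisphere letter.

Lat: 13 + 10/60 = 13.16667′
λ: seconds/60 = 0.05667; minutes = 35 + 0.05667 = 35.05667

67° 13.167′ N, 164° 35.057′ W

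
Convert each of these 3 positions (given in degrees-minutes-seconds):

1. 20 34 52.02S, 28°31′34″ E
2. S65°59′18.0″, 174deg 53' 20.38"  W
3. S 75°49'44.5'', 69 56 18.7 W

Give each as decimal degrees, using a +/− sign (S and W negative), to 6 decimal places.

Point 1:
  φ: 20° + 34/60 + 52.02/3600 = 20 + 0.566667 + 0.014450 = 20.5811167
  S → negative
  λ: 28 + 31/60 + 34/3600 = 28.5261111
  E → positive
Point 2:
  φ: 65 + 59/60 + 18/3600 = 65.9883333
  S ⇒ negate
  Lon: 174° + 53/60 + 20.38/3600 = 174 + 0.883333 + 0.005661 = 174.8889944
  W → negative
Point 3:
  φ: 75 + 49/60 + 44.5/3600 = 75.8290278
  S → negative
  λ: 56′ + 18.7″ = 56.31167′; 69 + 56.31167/60 = 69.9385278
  hemisphere W, so the sign is −

1. -20.581117, 28.526111
2. -65.988333, -174.888994
3. -75.829028, -69.938528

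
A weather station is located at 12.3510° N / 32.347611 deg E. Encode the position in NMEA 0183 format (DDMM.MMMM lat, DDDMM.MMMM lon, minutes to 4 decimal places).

1221.0600,N / 03220.8567,E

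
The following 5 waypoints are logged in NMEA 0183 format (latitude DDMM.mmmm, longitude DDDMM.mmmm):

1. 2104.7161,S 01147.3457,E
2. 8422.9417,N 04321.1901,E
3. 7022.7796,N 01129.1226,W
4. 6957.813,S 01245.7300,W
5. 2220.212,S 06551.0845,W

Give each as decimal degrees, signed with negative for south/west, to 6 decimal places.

Point 1:
  Latitude: degrees = first 2 digits = 21, minutes = 4.7161; 21 + 4.7161/60 = 21.0786017
  S ⇒ negate
  Longitude: degrees = first 3 digits = 11, minutes = 47.3457; 11 + 47.3457/60 = 11.7890950
  E ⇒ keep positive
Point 2:
  φ: degrees = first 2 digits = 84, minutes = 22.9417; 84 + 22.9417/60 = 84.3823617
  N → positive
  λ: degrees = first 3 digits = 43, minutes = 21.1901; 43 + 21.1901/60 = 43.3531683
  E ⇒ keep positive
Point 3:
  Lat: degrees = first 2 digits = 70, minutes = 22.7796; 70 + 22.7796/60 = 70.3796600
  N ⇒ keep positive
  λ: degrees = first 3 digits = 11, minutes = 29.1226; 11 + 29.1226/60 = 11.4853767
  W ⇒ negate
Point 4:
  φ: split at 2 digits → 69° and 57.813′; 69 + 57.813/60 = 69.9635500
  S ⇒ negate
  Lon: split at 3 digits → 012° and 45.73′; 12 + 45.73/60 = 12.7621667
  hemisphere W, so the sign is −
Point 5:
  φ: degrees = first 2 digits = 22, minutes = 20.212; 22 + 20.212/60 = 22.3368667
  S → negative
  Lon: degrees = first 3 digits = 65, minutes = 51.0845; 65 + 51.0845/60 = 65.8514083
  hemisphere W, so the sign is −

1. -21.078602, 11.789095
2. 84.382362, 43.353168
3. 70.379660, -11.485377
4. -69.963550, -12.762167
5. -22.336867, -65.851408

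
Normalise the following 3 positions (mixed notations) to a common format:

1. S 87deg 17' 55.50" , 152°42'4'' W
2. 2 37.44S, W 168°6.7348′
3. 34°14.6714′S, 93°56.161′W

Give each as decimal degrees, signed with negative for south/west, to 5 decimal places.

1. -87.29875, -152.70111
2. -2.62400, -168.11225
3. -34.24452, -93.93602

Point 1:
  φ: 87° + 17/60 + 55.5/3600 = 87 + 0.283333 + 0.015417 = 87.298750
  S ⇒ negate
  Longitude: 152° + 42/60 + 4/3600 = 152 + 0.700000 + 0.001111 = 152.701111
  W → negative
Point 2:
  Lat: 37.44′ = 0.624000°; total 2.624000
  S → negative
  Lon: 168 + 6.7348/60 = 168.112247
  hemisphere W, so the sign is −
Point 3:
  φ: 14.6714′ = 0.244523°; total 34.244523
  hemisphere S, so the sign is −
  Lon: 93 + 56.161/60 = 93.936017
  hemisphere W, so the sign is −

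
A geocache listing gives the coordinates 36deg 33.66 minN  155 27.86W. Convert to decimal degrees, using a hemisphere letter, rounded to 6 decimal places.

Latitude: 36 + 33.66/60 = 36.5610000
Longitude: 27.86′ = 0.464333°; total 155.4643333

36.561000° N, 155.464333° W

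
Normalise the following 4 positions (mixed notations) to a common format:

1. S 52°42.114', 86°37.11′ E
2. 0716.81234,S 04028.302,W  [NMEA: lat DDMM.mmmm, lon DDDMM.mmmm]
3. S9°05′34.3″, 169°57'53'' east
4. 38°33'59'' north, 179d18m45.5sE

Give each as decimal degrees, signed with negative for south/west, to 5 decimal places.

Point 1:
  φ: 52 + 42.114/60 = 52.701900
  hemisphere S, so the sign is −
  Lon: 86 + 37.11/60 = 86.618500
  E → positive
Point 2:
  Lat: split at 2 digits → 07° and 16.81234′; 7 + 16.81234/60 = 7.280206
  S ⇒ negate
  Lon: split at 3 digits → 040° and 28.302′; 40 + 28.302/60 = 40.471700
  hemisphere W, so the sign is −
Point 3:
  Latitude: 9° + 5/60 + 34.3/3600 = 9 + 0.083333 + 0.009528 = 9.092861
  S ⇒ negate
  λ: 169° + 57/60 + 53/3600 = 169 + 0.950000 + 0.014722 = 169.964722
  E → positive
Point 4:
  Latitude: 38 + 33/60 + 59/3600 = 38.566389
  N → positive
  Lon: 179 + 18/60 + 45.5/3600 = 179.312639
  E ⇒ keep positive

1. -52.70190, 86.61850
2. -7.28021, -40.47170
3. -9.09286, 169.96472
4. 38.56639, 179.31264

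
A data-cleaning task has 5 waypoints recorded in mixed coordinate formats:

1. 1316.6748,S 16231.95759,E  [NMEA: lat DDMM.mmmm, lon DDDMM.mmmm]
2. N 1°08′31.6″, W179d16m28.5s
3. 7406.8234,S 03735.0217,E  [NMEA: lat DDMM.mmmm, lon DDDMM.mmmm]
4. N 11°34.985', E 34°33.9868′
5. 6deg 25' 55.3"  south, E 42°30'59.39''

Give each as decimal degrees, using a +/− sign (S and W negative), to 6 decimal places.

1. -13.277913, 162.532627
2. 1.142111, -179.274583
3. -74.113723, 37.583695
4. 11.583083, 34.566447
5. -6.432028, 42.516497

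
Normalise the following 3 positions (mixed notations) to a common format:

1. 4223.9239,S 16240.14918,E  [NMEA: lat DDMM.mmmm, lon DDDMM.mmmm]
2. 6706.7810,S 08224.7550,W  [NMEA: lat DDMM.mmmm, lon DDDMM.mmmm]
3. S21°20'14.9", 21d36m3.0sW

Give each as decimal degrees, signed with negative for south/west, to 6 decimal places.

1. -42.398732, 162.669153
2. -67.113017, -82.412583
3. -21.337472, -21.600833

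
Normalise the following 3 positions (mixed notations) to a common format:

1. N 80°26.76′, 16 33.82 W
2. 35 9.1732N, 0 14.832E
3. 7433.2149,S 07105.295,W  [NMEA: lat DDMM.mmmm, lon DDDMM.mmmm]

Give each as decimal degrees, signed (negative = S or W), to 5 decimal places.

1. 80.44600, -16.56367
2. 35.15289, 0.24720
3. -74.55358, -71.08825

Point 1:
  Latitude: 80 + 26.76/60 = 80.446000
  N ⇒ keep positive
  Lon: 16 + 33.82/60 = 16.563667
  W → negative
Point 2:
  Latitude: 9.1732′ = 0.152887°; total 35.152887
  N → positive
  Longitude: 14.832′ = 0.247200°; total 0.247200
  E → positive
Point 3:
  φ: split at 2 digits → 74° and 33.2149′; 74 + 33.2149/60 = 74.553582
  S → negative
  Longitude: split at 3 digits → 071° and 5.295′; 71 + 5.295/60 = 71.088250
  W → negative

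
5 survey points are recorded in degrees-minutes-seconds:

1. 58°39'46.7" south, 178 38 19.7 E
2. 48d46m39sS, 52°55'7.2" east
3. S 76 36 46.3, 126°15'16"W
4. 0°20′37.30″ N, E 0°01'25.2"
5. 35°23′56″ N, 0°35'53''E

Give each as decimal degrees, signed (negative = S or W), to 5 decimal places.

Point 1:
  Lat: 58° + 39/60 + 46.7/3600 = 58 + 0.650000 + 0.012972 = 58.662972
  hemisphere S, so the sign is −
  Lon: 178° + 38/60 + 19.7/3600 = 178 + 0.633333 + 0.005472 = 178.638806
  E ⇒ keep positive
Point 2:
  Latitude: 48 + 46/60 + 39/3600 = 48.777500
  S → negative
  Lon: 52 + 55/60 + 7.2/3600 = 52.918667
  E → positive
Point 3:
  φ: 76° + 36/60 + 46.3/3600 = 76 + 0.600000 + 0.012861 = 76.612861
  S ⇒ negate
  λ: 15′ + 16″ = 15.26667′; 126 + 15.26667/60 = 126.254444
  hemisphere W, so the sign is −
Point 4:
  Latitude: 20′ + 37.3″ = 20.62167′; 0 + 20.62167/60 = 0.343694
  N ⇒ keep positive
  Longitude: 0 + 1/60 + 25.2/3600 = 0.023667
  E → positive
Point 5:
  Latitude: 35 + 23/60 + 56/3600 = 35.398889
  N → positive
  Longitude: 35′ + 53″ = 35.88333′; 0 + 35.88333/60 = 0.598056
  E ⇒ keep positive

1. -58.66297, 178.63881
2. -48.77750, 52.91867
3. -76.61286, -126.25444
4. 0.34369, 0.02367
5. 35.39889, 0.59806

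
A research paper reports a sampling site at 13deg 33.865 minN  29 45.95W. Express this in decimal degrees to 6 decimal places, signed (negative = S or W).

φ: 33.865′ = 0.564417°; total 13.5644167
N ⇒ keep positive
Lon: 45.95′ = 0.765833°; total 29.7658333
hemisphere W, so the sign is −

13.564417, -29.765833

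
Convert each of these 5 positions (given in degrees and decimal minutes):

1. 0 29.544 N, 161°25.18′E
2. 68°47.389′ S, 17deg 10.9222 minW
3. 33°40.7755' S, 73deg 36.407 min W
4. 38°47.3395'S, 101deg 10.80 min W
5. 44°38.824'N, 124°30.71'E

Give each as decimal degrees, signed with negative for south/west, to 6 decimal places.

Point 1:
  Lat: 0 + 29.544/60 = 0.4924000
  N → positive
  λ: 25.18′ = 0.419667°; total 161.4196667
  E ⇒ keep positive
Point 2:
  Latitude: 68 + 47.389/60 = 68.7898167
  hemisphere S, so the sign is −
  λ: 10.9222′ = 0.182037°; total 17.1820367
  hemisphere W, so the sign is −
Point 3:
  φ: 40.7755′ = 0.679592°; total 33.6795917
  hemisphere S, so the sign is −
  Lon: 73 + 36.407/60 = 73.6067833
  W ⇒ negate
Point 4:
  Latitude: 38 + 47.3395/60 = 38.7889917
  hemisphere S, so the sign is −
  Longitude: 101 + 10.8/60 = 101.1800000
  hemisphere W, so the sign is −
Point 5:
  Lat: 38.824′ = 0.647067°; total 44.6470667
  N ⇒ keep positive
  λ: 124 + 30.71/60 = 124.5118333
  E → positive

1. 0.492400, 161.419667
2. -68.789817, -17.182037
3. -33.679592, -73.606783
4. -38.788992, -101.180000
5. 44.647067, 124.511833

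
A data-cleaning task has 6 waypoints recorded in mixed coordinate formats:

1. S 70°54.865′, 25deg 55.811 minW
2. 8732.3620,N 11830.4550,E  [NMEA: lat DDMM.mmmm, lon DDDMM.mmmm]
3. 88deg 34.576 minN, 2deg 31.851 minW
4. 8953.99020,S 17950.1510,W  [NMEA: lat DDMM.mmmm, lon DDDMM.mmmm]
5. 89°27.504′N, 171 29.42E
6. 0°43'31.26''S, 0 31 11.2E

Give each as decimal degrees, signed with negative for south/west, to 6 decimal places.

Point 1:
  Latitude: 70 + 54.865/60 = 70.9144167
  S ⇒ negate
  Lon: 55.811′ = 0.930183°; total 25.9301833
  hemisphere W, so the sign is −
Point 2:
  Latitude: split at 2 digits → 87° and 32.362′; 87 + 32.362/60 = 87.5393667
  N → positive
  λ: degrees = first 3 digits = 118, minutes = 30.455; 118 + 30.455/60 = 118.5075833
  E ⇒ keep positive
Point 3:
  Lat: 88 + 34.576/60 = 88.5762667
  N ⇒ keep positive
  Lon: 2 + 31.851/60 = 2.5308500
  W → negative
Point 4:
  Lat: degrees = first 2 digits = 89, minutes = 53.9902; 89 + 53.9902/60 = 89.8998367
  hemisphere S, so the sign is −
  Lon: degrees = first 3 digits = 179, minutes = 50.151; 179 + 50.151/60 = 179.8358500
  hemisphere W, so the sign is −
Point 5:
  φ: 27.504′ = 0.458400°; total 89.4584000
  N → positive
  λ: 171 + 29.42/60 = 171.4903333
  E → positive
Point 6:
  Lat: 0° + 43/60 + 31.26/3600 = 0 + 0.716667 + 0.008683 = 0.7253500
  hemisphere S, so the sign is −
  λ: 0 + 31/60 + 11.2/3600 = 0.5197778
  E ⇒ keep positive

1. -70.914417, -25.930183
2. 87.539367, 118.507583
3. 88.576267, -2.530850
4. -89.899837, -179.835850
5. 89.458400, 171.490333
6. -0.725350, 0.519778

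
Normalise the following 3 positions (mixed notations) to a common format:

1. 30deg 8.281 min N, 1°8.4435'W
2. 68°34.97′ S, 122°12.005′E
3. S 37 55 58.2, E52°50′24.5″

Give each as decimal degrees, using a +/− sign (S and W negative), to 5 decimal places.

1. 30.13802, -1.14073
2. -68.58283, 122.20008
3. -37.93283, 52.84014

Point 1:
  Lat: 8.281′ = 0.138017°; total 30.138017
  N → positive
  λ: 8.4435′ = 0.140725°; total 1.140725
  W ⇒ negate
Point 2:
  Latitude: 68 + 34.97/60 = 68.582833
  hemisphere S, so the sign is −
  Lon: 122 + 12.005/60 = 122.200083
  E ⇒ keep positive
Point 3:
  Latitude: 55′ + 58.2″ = 55.97000′; 37 + 55.97000/60 = 37.932833
  S → negative
  λ: 50′ + 24.5″ = 50.40833′; 52 + 50.40833/60 = 52.840139
  E ⇒ keep positive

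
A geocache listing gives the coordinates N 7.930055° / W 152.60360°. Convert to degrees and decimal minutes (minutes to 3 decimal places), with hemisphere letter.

Latitude: 7° + 0.930055 × 60 = 7° 55.80330′
Longitude: fractional part 0.603600 → 36.21600 minutes

7° 55.803′ N, 152° 36.216′ W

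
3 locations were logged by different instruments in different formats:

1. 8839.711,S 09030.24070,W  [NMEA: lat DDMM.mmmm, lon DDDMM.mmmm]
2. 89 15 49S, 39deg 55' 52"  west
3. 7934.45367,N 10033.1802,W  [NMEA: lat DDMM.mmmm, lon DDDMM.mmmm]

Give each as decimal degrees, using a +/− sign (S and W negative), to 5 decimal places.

1. -88.66185, -90.50401
2. -89.26361, -39.93111
3. 79.57423, -100.55300

Point 1:
  φ: degrees = first 2 digits = 88, minutes = 39.711; 88 + 39.711/60 = 88.661850
  S → negative
  λ: split at 3 digits → 090° and 30.2407′; 90 + 30.2407/60 = 90.504012
  hemisphere W, so the sign is −
Point 2:
  Lat: 15′ + 49″ = 15.81667′; 89 + 15.81667/60 = 89.263611
  hemisphere S, so the sign is −
  λ: 55′ + 52″ = 55.86667′; 39 + 55.86667/60 = 39.931111
  W → negative
Point 3:
  Lat: degrees = first 2 digits = 79, minutes = 34.45367; 79 + 34.45367/60 = 79.574228
  N ⇒ keep positive
  Longitude: split at 3 digits → 100° and 33.1802′; 100 + 33.1802/60 = 100.553003
  W ⇒ negate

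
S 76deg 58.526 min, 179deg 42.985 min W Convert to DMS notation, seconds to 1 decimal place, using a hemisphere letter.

φ: fractional minutes 0.52600 × 60 = 31.560″
Longitude: fractional minutes 0.98500 × 60 = 59.100″

76°58′31.6″ S, 179°42′59.1″ W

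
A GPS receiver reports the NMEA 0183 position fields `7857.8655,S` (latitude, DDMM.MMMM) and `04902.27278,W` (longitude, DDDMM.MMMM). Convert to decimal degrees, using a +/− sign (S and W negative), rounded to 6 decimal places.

Latitude: degrees = first 2 digits = 78, minutes = 57.8655; 78 + 57.8655/60 = 78.9644250
S → negative
λ: split at 3 digits → 049° and 2.27278′; 49 + 2.27278/60 = 49.0378797
W ⇒ negate

-78.964425, -49.037880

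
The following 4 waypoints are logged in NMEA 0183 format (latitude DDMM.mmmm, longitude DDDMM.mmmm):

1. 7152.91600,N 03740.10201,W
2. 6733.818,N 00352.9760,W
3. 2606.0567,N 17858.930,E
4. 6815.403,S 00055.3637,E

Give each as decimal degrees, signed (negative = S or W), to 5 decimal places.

1. 71.88193, -37.66837
2. 67.56363, -3.88293
3. 26.10095, 178.98217
4. -68.25672, 0.92273

Point 1:
  Lat: split at 2 digits → 71° and 52.916′; 71 + 52.916/60 = 71.881933
  N → positive
  Longitude: split at 3 digits → 037° and 40.10201′; 37 + 40.10201/60 = 37.668367
  hemisphere W, so the sign is −
Point 2:
  Lat: degrees = first 2 digits = 67, minutes = 33.818; 67 + 33.818/60 = 67.563633
  N → positive
  Longitude: degrees = first 3 digits = 3, minutes = 52.976; 3 + 52.976/60 = 3.882933
  hemisphere W, so the sign is −
Point 3:
  φ: degrees = first 2 digits = 26, minutes = 6.0567; 26 + 6.0567/60 = 26.100945
  N → positive
  Lon: degrees = first 3 digits = 178, minutes = 58.93; 178 + 58.93/60 = 178.982167
  E → positive
Point 4:
  Latitude: degrees = first 2 digits = 68, minutes = 15.403; 68 + 15.403/60 = 68.256717
  hemisphere S, so the sign is −
  Longitude: split at 3 digits → 000° and 55.3637′; 0 + 55.3637/60 = 0.922728
  E → positive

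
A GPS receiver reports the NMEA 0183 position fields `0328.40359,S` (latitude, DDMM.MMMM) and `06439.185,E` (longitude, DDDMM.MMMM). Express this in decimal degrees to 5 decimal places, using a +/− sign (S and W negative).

φ: degrees = first 2 digits = 3, minutes = 28.40359; 3 + 28.40359/60 = 3.473393
hemisphere S, so the sign is −
λ: degrees = first 3 digits = 64, minutes = 39.185; 64 + 39.185/60 = 64.653083
E ⇒ keep positive

-3.47339, 64.65308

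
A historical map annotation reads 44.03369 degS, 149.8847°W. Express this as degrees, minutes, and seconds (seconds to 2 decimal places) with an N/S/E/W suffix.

44°02′1.28″ S, 149°53′4.92″ W

Lat: 0.033690 × 60 = 2.02140′ → 2′, remainder × 60 = 1.2840″
Lon: whole degrees 149; 53.08200′ → 53′ and 4.9200″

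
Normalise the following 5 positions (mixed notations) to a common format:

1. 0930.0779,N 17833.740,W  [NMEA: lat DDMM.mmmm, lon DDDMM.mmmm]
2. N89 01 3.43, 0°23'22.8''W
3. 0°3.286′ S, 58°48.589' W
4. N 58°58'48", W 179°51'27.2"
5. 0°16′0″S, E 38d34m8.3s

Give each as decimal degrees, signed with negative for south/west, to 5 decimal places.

1. 9.50130, -178.56233
2. 89.01762, -0.38967
3. -0.05477, -58.80982
4. 58.98000, -179.85756
5. -0.26667, 38.56897

Point 1:
  Latitude: degrees = first 2 digits = 9, minutes = 30.0779; 9 + 30.0779/60 = 9.501298
  N ⇒ keep positive
  Longitude: degrees = first 3 digits = 178, minutes = 33.74; 178 + 33.74/60 = 178.562333
  W ⇒ negate
Point 2:
  Lat: 89 + 1/60 + 3.43/3600 = 89.017619
  N → positive
  Longitude: 0° + 23/60 + 22.8/3600 = 0 + 0.383333 + 0.006333 = 0.389667
  W → negative
Point 3:
  φ: 3.286′ = 0.054767°; total 0.054767
  S → negative
  Longitude: 58 + 48.589/60 = 58.809817
  hemisphere W, so the sign is −
Point 4:
  Latitude: 58° + 58/60 + 48/3600 = 58 + 0.966667 + 0.013333 = 58.980000
  N ⇒ keep positive
  λ: 179 + 51/60 + 27.2/3600 = 179.857556
  hemisphere W, so the sign is −
Point 5:
  Lat: 0° + 16/60 + 0/3600 = 0 + 0.266667 + 0.000000 = 0.266667
  S → negative
  λ: 38° + 34/60 + 8.3/3600 = 38 + 0.566667 + 0.002306 = 38.568972
  E ⇒ keep positive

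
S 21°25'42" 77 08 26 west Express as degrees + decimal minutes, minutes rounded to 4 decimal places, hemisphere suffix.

φ: seconds/60 = 0.70000; minutes = 25 + 0.70000 = 25.700000
Longitude: 8 + 26/60 = 8.433333′

21° 25.7000′ S, 77° 8.4333′ W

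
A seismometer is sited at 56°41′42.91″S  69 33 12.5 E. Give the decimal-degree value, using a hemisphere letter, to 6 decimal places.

56.695253° S, 69.553472° E

Latitude: 56 + 41/60 + 42.91/3600 = 56.6952528
Lon: 33′ + 12.5″ = 33.20833′; 69 + 33.20833/60 = 69.5534722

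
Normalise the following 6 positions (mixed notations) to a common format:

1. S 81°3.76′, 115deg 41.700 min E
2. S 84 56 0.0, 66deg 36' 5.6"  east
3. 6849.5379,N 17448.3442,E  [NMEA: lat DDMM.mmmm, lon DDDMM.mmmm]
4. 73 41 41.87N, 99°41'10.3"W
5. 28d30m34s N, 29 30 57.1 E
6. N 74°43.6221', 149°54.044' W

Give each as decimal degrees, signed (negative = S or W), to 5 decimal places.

Point 1:
  Latitude: 3.76′ = 0.062667°; total 81.062667
  hemisphere S, so the sign is −
  Longitude: 115 + 41.7/60 = 115.695000
  E → positive
Point 2:
  Latitude: 84° + 56/60 + 0/3600 = 84 + 0.933333 + 0.000000 = 84.933333
  hemisphere S, so the sign is −
  λ: 66° + 36/60 + 5.6/3600 = 66 + 0.600000 + 0.001556 = 66.601556
  E ⇒ keep positive
Point 3:
  φ: split at 2 digits → 68° and 49.5379′; 68 + 49.5379/60 = 68.825632
  N ⇒ keep positive
  λ: degrees = first 3 digits = 174, minutes = 48.3442; 174 + 48.3442/60 = 174.805737
  E → positive
Point 4:
  φ: 73° + 41/60 + 41.87/3600 = 73 + 0.683333 + 0.011631 = 73.694964
  N ⇒ keep positive
  Lon: 41′ + 10.3″ = 41.17167′; 99 + 41.17167/60 = 99.686194
  hemisphere W, so the sign is −
Point 5:
  Latitude: 28° + 30/60 + 34/3600 = 28 + 0.500000 + 0.009444 = 28.509444
  N ⇒ keep positive
  Lon: 29 + 30/60 + 57.1/3600 = 29.515861
  E ⇒ keep positive
Point 6:
  Lat: 74 + 43.6221/60 = 74.727035
  N ⇒ keep positive
  λ: 149 + 54.044/60 = 149.900733
  W → negative

1. -81.06267, 115.69500
2. -84.93333, 66.60156
3. 68.82563, 174.80574
4. 73.69496, -99.68619
5. 28.50944, 29.51586
6. 74.72704, -149.90073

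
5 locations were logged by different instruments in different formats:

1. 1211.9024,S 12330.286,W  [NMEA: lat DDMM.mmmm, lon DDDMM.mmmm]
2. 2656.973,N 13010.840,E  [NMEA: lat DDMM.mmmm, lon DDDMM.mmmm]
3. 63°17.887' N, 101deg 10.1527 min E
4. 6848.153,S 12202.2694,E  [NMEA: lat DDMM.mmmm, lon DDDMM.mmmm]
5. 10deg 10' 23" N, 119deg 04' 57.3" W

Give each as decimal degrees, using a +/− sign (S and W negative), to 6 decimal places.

1. -12.198373, -123.504767
2. 26.949550, 130.180667
3. 63.298117, 101.169212
4. -68.802550, 122.037823
5. 10.173056, -119.082583

Point 1:
  φ: split at 2 digits → 12° and 11.9024′; 12 + 11.9024/60 = 12.1983733
  hemisphere S, so the sign is −
  Longitude: split at 3 digits → 123° and 30.286′; 123 + 30.286/60 = 123.5047667
  W → negative
Point 2:
  φ: degrees = first 2 digits = 26, minutes = 56.973; 26 + 56.973/60 = 26.9495500
  N ⇒ keep positive
  λ: degrees = first 3 digits = 130, minutes = 10.84; 130 + 10.84/60 = 130.1806667
  E → positive
Point 3:
  Lat: 63 + 17.887/60 = 63.2981167
  N → positive
  Lon: 10.1527′ = 0.169212°; total 101.1692117
  E ⇒ keep positive
Point 4:
  Latitude: split at 2 digits → 68° and 48.153′; 68 + 48.153/60 = 68.8025500
  S → negative
  Lon: degrees = first 3 digits = 122, minutes = 2.2694; 122 + 2.2694/60 = 122.0378233
  E ⇒ keep positive
Point 5:
  Latitude: 10 + 10/60 + 23/3600 = 10.1730556
  N → positive
  Longitude: 119 + 4/60 + 57.3/3600 = 119.0825833
  W → negative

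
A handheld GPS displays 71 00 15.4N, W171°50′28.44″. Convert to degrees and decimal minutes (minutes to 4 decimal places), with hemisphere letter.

71° 0.2567′ N, 171° 50.4740′ W

Latitude: 0 + 15.4/60 = 0.256667′
Lon: 50 + 28.44/60 = 50.474000′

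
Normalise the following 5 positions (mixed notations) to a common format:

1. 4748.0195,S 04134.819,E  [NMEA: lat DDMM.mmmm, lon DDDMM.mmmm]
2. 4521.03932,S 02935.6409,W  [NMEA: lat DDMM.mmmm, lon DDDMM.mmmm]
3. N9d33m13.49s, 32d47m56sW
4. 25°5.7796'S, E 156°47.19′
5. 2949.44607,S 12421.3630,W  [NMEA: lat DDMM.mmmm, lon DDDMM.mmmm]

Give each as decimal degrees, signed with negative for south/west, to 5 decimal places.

1. -47.80033, 41.58032
2. -45.35066, -29.59402
3. 9.55375, -32.79889
4. -25.09633, 156.78650
5. -29.82410, -124.35605

Point 1:
  Lat: split at 2 digits → 47° and 48.0195′; 47 + 48.0195/60 = 47.800325
  S ⇒ negate
  Lon: degrees = first 3 digits = 41, minutes = 34.819; 41 + 34.819/60 = 41.580317
  E → positive
Point 2:
  Latitude: split at 2 digits → 45° and 21.03932′; 45 + 21.03932/60 = 45.350655
  S → negative
  λ: split at 3 digits → 029° and 35.6409′; 29 + 35.6409/60 = 29.594015
  hemisphere W, so the sign is −
Point 3:
  Lat: 33′ + 13.49″ = 33.22483′; 9 + 33.22483/60 = 9.553747
  N ⇒ keep positive
  Longitude: 32° + 47/60 + 56/3600 = 32 + 0.783333 + 0.015556 = 32.798889
  W ⇒ negate
Point 4:
  Lat: 5.7796′ = 0.096327°; total 25.096327
  hemisphere S, so the sign is −
  λ: 156 + 47.19/60 = 156.786500
  E → positive
Point 5:
  Latitude: degrees = first 2 digits = 29, minutes = 49.44607; 29 + 49.44607/60 = 29.824101
  S ⇒ negate
  Lon: degrees = first 3 digits = 124, minutes = 21.363; 124 + 21.363/60 = 124.356050
  hemisphere W, so the sign is −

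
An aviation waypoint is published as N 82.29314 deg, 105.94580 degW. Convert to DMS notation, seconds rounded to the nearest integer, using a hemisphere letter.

φ: 0.293140° → 17.58840′; 0.58840 × 60 = 35.30″
Lon: whole degrees 105; 56.74800′ → 56′ and 44.88″

82°17′35″ N, 105°56′45″ W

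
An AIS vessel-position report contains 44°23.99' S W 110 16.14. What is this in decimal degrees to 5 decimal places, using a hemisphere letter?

44.39983° S, 110.26900° W

φ: 44 + 23.99/60 = 44.399833
Lon: 16.14′ = 0.269000°; total 110.269000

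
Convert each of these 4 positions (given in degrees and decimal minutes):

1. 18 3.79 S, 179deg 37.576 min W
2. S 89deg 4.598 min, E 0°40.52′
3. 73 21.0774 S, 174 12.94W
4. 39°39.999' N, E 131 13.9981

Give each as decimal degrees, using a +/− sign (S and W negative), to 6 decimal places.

Point 1:
  φ: 3.79′ = 0.063167°; total 18.0631667
  S ⇒ negate
  Longitude: 179 + 37.576/60 = 179.6262667
  W → negative
Point 2:
  Lat: 4.598′ = 0.076633°; total 89.0766333
  S ⇒ negate
  Longitude: 40.52′ = 0.675333°; total 0.6753333
  E → positive
Point 3:
  φ: 73 + 21.0774/60 = 73.3512900
  S → negative
  λ: 174 + 12.94/60 = 174.2156667
  W → negative
Point 4:
  Latitude: 39.999′ = 0.666650°; total 39.6666500
  N ⇒ keep positive
  λ: 13.9981′ = 0.233302°; total 131.2333017
  E ⇒ keep positive

1. -18.063167, -179.626267
2. -89.076633, 0.675333
3. -73.351290, -174.215667
4. 39.666650, 131.233302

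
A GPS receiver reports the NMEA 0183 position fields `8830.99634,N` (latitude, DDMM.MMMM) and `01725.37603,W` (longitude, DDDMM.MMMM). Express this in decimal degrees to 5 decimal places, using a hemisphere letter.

88.51661° N, 17.42293° W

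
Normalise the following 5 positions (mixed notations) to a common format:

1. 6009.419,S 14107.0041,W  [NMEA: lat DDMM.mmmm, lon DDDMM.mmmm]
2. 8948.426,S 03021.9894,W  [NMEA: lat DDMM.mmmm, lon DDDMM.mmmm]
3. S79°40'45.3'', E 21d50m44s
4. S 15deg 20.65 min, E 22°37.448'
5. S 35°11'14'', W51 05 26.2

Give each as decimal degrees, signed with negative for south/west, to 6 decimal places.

1. -60.156983, -141.116735
2. -89.807100, -30.366490
3. -79.679250, 21.845556
4. -15.344167, 22.624133
5. -35.187222, -51.090611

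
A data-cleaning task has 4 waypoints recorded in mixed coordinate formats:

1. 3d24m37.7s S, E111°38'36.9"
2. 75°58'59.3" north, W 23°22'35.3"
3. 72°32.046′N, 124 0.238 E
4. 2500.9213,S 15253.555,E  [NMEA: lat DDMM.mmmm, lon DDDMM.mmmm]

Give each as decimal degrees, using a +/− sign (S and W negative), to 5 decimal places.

1. -3.41047, 111.64358
2. 75.98314, -23.37647
3. 72.53410, 124.00397
4. -25.01536, 152.89258

Point 1:
  Latitude: 3 + 24/60 + 37.7/3600 = 3.410472
  S ⇒ negate
  Longitude: 111° + 38/60 + 36.9/3600 = 111 + 0.633333 + 0.010250 = 111.643583
  E ⇒ keep positive
Point 2:
  Latitude: 75 + 58/60 + 59.3/3600 = 75.983139
  N → positive
  Longitude: 22′ + 35.3″ = 22.58833′; 23 + 22.58833/60 = 23.376472
  W ⇒ negate
Point 3:
  Lat: 72 + 32.046/60 = 72.534100
  N ⇒ keep positive
  Longitude: 124 + 0.238/60 = 124.003967
  E ⇒ keep positive
Point 4:
  Latitude: degrees = first 2 digits = 25, minutes = 0.9213; 25 + 0.9213/60 = 25.015355
  S → negative
  Lon: degrees = first 3 digits = 152, minutes = 53.555; 152 + 53.555/60 = 152.892583
  E ⇒ keep positive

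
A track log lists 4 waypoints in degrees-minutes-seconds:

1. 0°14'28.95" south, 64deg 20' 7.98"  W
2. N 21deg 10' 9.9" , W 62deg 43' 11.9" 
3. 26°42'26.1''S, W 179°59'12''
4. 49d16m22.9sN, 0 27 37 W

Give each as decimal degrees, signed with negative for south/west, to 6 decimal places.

Point 1:
  Latitude: 0° + 14/60 + 28.95/3600 = 0 + 0.233333 + 0.008042 = 0.2413750
  S → negative
  Lon: 64° + 20/60 + 7.98/3600 = 64 + 0.333333 + 0.002217 = 64.3355500
  W → negative
Point 2:
  Lat: 21° + 10/60 + 9.9/3600 = 21 + 0.166667 + 0.002750 = 21.1694167
  N → positive
  Lon: 43′ + 11.9″ = 43.19833′; 62 + 43.19833/60 = 62.7199722
  hemisphere W, so the sign is −
Point 3:
  φ: 42′ + 26.1″ = 42.43500′; 26 + 42.43500/60 = 26.7072500
  S → negative
  λ: 59′ + 12″ = 59.20000′; 179 + 59.20000/60 = 179.9866667
  hemisphere W, so the sign is −
Point 4:
  Lat: 49 + 16/60 + 22.9/3600 = 49.2730278
  N ⇒ keep positive
  Longitude: 0 + 27/60 + 37/3600 = 0.4602778
  W → negative

1. -0.241375, -64.335550
2. 21.169417, -62.719972
3. -26.707250, -179.986667
4. 49.273028, -0.460278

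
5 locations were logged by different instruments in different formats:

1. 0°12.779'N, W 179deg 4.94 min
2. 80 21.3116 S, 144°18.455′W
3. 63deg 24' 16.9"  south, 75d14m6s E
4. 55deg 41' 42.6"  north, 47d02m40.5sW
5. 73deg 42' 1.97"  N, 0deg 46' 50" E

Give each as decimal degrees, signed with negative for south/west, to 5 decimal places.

1. 0.21298, -179.08233
2. -80.35519, -144.30758
3. -63.40469, 75.23500
4. 55.69517, -47.04458
5. 73.70055, 0.78056

Point 1:
  φ: 12.779′ = 0.212983°; total 0.212983
  N → positive
  λ: 4.94′ = 0.082333°; total 179.082333
  hemisphere W, so the sign is −
Point 2:
  Latitude: 80 + 21.3116/60 = 80.355193
  S ⇒ negate
  λ: 18.455′ = 0.307583°; total 144.307583
  W → negative
Point 3:
  Lat: 63° + 24/60 + 16.9/3600 = 63 + 0.400000 + 0.004694 = 63.404694
  S ⇒ negate
  λ: 75 + 14/60 + 6/3600 = 75.235000
  E ⇒ keep positive
Point 4:
  φ: 55 + 41/60 + 42.6/3600 = 55.695167
  N ⇒ keep positive
  Lon: 2′ + 40.5″ = 2.67500′; 47 + 2.67500/60 = 47.044583
  hemisphere W, so the sign is −
Point 5:
  φ: 73° + 42/60 + 1.97/3600 = 73 + 0.700000 + 0.000547 = 73.700547
  N → positive
  Lon: 0° + 46/60 + 50/3600 = 0 + 0.766667 + 0.013889 = 0.780556
  E → positive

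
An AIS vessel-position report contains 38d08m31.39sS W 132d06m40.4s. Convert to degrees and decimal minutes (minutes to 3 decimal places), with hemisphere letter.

38° 8.523′ S, 132° 6.673′ W

Lat: 8 + 31.39/60 = 8.52317′
Lon: seconds/60 = 0.67333; minutes = 6 + 0.67333 = 6.67333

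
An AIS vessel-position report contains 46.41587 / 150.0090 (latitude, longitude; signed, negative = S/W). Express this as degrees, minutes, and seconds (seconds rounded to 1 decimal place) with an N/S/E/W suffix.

46°24′57.1″ N, 150°00′32.4″ E

Latitude: 0.415870 × 60 = 24.95220′ → 24′, remainder × 60 = 57.132″
Longitude: 0.009000 × 60 = 0.54000′ → 0′, remainder × 60 = 32.400″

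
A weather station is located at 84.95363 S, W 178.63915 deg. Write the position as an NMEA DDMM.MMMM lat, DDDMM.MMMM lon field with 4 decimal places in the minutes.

φ: 84° + 0.953630 × 60 = 84° 57.217800′
Lon: fractional part 0.639150 → 38.349000 minutes

8457.2178,S / 17838.3490,W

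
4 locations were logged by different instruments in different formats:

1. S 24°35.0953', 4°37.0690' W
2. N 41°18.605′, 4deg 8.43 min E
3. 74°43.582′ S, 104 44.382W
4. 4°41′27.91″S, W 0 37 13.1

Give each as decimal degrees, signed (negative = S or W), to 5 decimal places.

1. -24.58492, -4.61782
2. 41.31008, 4.14050
3. -74.72637, -104.73970
4. -4.69109, -0.62031

Point 1:
  φ: 24 + 35.0953/60 = 24.584922
  hemisphere S, so the sign is −
  Lon: 37.069′ = 0.617817°; total 4.617817
  hemisphere W, so the sign is −
Point 2:
  φ: 18.605′ = 0.310083°; total 41.310083
  N ⇒ keep positive
  Lon: 8.43′ = 0.140500°; total 4.140500
  E → positive
Point 3:
  Lat: 43.582′ = 0.726367°; total 74.726367
  S → negative
  Longitude: 44.382′ = 0.739700°; total 104.739700
  W → negative
Point 4:
  φ: 4 + 41/60 + 27.91/3600 = 4.691086
  S → negative
  λ: 0 + 37/60 + 13.1/3600 = 0.620306
  W ⇒ negate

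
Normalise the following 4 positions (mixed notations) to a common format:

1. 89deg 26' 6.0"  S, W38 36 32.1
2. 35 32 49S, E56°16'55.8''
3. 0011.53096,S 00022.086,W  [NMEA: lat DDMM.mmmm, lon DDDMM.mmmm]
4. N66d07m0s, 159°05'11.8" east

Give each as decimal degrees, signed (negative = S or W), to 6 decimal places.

1. -89.435000, -38.608917
2. -35.546944, 56.282167
3. -0.192183, -0.368100
4. 66.116667, 159.086611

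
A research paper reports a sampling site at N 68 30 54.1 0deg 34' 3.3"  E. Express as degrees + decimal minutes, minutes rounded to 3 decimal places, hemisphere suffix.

68° 30.902′ N, 0° 34.055′ E

Latitude: seconds/60 = 0.90167; minutes = 30 + 0.90167 = 30.90167
Lon: seconds/60 = 0.05500; minutes = 34 + 0.05500 = 34.05500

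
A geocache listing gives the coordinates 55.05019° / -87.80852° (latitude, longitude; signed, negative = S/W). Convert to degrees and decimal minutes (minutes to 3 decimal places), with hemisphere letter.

φ: minutes = (55.050190 − 55) × 60 = 3.01140
Longitude is negative → W; |value| = 87.808520
λ: 87° + 0.808520 × 60 = 87° 48.51120′

55° 3.011′ N, 87° 48.511′ W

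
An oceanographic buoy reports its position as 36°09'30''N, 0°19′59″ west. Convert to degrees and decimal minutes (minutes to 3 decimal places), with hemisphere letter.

Lat: 9 + 30/60 = 9.50000′
Longitude: seconds/60 = 0.98333; minutes = 19 + 0.98333 = 19.98333

36° 9.500′ N, 0° 19.983′ W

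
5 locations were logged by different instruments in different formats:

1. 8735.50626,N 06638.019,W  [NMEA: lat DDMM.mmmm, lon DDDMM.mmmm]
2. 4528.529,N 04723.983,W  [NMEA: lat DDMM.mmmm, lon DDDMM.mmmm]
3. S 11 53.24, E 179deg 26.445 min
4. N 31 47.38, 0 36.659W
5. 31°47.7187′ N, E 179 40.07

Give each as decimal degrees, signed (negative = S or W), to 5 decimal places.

1. 87.59177, -66.63365
2. 45.47548, -47.39972
3. -11.88733, 179.44075
4. 31.78967, -0.61098
5. 31.79531, 179.66783

Point 1:
  φ: degrees = first 2 digits = 87, minutes = 35.50626; 87 + 35.50626/60 = 87.591771
  N → positive
  λ: degrees = first 3 digits = 66, minutes = 38.019; 66 + 38.019/60 = 66.633650
  hemisphere W, so the sign is −
Point 2:
  Lat: split at 2 digits → 45° and 28.529′; 45 + 28.529/60 = 45.475483
  N → positive
  Lon: degrees = first 3 digits = 47, minutes = 23.983; 47 + 23.983/60 = 47.399717
  W ⇒ negate
Point 3:
  Lat: 53.24′ = 0.887333°; total 11.887333
  hemisphere S, so the sign is −
  Longitude: 26.445′ = 0.440750°; total 179.440750
  E ⇒ keep positive
Point 4:
  Latitude: 47.38′ = 0.789667°; total 31.789667
  N → positive
  Longitude: 0 + 36.659/60 = 0.610983
  W → negative
Point 5:
  Latitude: 31 + 47.7187/60 = 31.795312
  N → positive
  λ: 40.07′ = 0.667833°; total 179.667833
  E ⇒ keep positive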